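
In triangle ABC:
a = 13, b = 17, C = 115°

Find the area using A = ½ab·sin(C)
A = ½·a·b·sin(C) = ½·13·17·sin(115°)
sin(115°) ≈ 0.906308
A ≈ ½·221·0.906308 = 110.5·0.906308 ≈ 100.147

Area = 100.1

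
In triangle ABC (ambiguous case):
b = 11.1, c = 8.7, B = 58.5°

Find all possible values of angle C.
b/sin(B) = c/sin(C)  ⇒  sin(C) = c·sin(B)/b = 8.7·sin(58.5°)/11.1
sin(58.5°) ≈ 0.85264
sin(C) ≈ 8.7·0.85264/11.1 ≈ 7.41797/11.1 ≈ 0.668286
Candidate 1: C₁ = arcsin(0.668286) ≈ 41.9349°  →  A = 180° − 58.5° − 41.9349° ≈ 79.5651° > 0, valid
Candidate 2: C₂ = 180° − C₁ ≈ 138.065°  →  A = 180° − 58.5° − 138.065° ≈ -16.5651° ≤ 0, not a valid triangle

C = 41.93° (one solution)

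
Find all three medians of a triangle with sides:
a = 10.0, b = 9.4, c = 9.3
Median formula: m_a = ½√(2b² + 2c² − a²) (and cyclically). a² = 100, b² = 88.36, c² = 86.49.
m_a = ½√(2·88.36 + 2·86.49 − 100) = ½√249.7 ≈ ½·15.8019 ≈ 7.90095
m_b = ½√(2·100 + 2·86.49 − 88.36) = ½√284.62 ≈ ½·16.8707 ≈ 8.43534
m_c = ½√(2·100 + 2·88.36 − 86.49) = ½√290.23 ≈ ½·17.0361 ≈ 8.51807

m_a = 7.901, m_b = 8.435, m_c = 8.518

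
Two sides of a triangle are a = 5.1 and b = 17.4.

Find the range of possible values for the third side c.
Triangle inequality: |a − b| < c < a + b
|a − b| = |5.1 − 17.4| = 12.3
a + b = 5.1 + 17.4 = 22.5

12.3 < c < 22.5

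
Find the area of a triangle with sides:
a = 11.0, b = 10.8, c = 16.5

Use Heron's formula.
s = (11.0 + 10.8 + 16.5)/2 = 38.3/2 = 19.15
s − a = 8.15, s − b = 8.35, s − c = 2.65
s(s−a)(s−b)(s−c) = 19.15·8.15·8.35·2.65 ≈ 3453.49
Area = √3453.49 ≈ 58.7664

Area = 58.77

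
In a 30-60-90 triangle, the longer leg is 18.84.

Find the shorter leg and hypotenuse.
In a 30-60-90 triangle the sides are in ratio 1 : √3 : 2, so short leg = long leg/√3 and hypotenuse = 2·(short leg).
Short leg = 18.84/√3 ≈ 18.84/1.73205 ≈ 10.8773
Hypotenuse = 2·10.8773 ≈ 21.7546

Short leg = 10.88, Hypotenuse = 21.75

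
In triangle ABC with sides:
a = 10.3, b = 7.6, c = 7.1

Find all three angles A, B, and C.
Law of cosines for each angle (a² = 106.09, b² = 57.76, c² = 50.41):
cos(A) = (b² + c² − a²)/(2bc) = (57.76 + 50.41 − 106.09)/(2·7.6·7.1) = 2.08/107.92 ≈ 0.0192735  ⇒  A ≈ 88.8956°
cos(B) = (a² + c² − b²)/(2ac) = (106.09 + 50.41 − 57.76)/(2·10.3·7.1) = 98.74/146.26 ≈ 0.675099  ⇒  B ≈ 47.5382°
cos(C) = (a² + b² − c²)/(2ab) = (106.09 + 57.76 − 50.41)/(2·10.3·7.6) = 113.44/156.56 ≈ 0.724578  ⇒  C ≈ 43.5662°
Check: A + B + C ≈ 180°

A = 88.9°, B = 47.54°, C = 43.57°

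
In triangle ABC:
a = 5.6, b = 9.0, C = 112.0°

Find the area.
Two sides and the included angle (SAS): A = ½·a·b·sin(C) = ½·5.6·9.0·sin(112.0°)
sin(112.0°) ≈ 0.927184
A ≈ ½·50.4·0.927184 = 25.2·0.927184 ≈ 23.365

Area = 23.37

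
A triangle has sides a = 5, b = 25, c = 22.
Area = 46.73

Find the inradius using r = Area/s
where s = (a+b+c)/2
s = (5 + 25 + 22)/2 = 52/2 = 26
r = Area/s = 46.73/26 ≈ 1.79731

r = 1.797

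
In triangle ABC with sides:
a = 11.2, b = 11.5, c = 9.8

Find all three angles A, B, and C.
Law of cosines for each angle (a² = 125.44, b² = 132.25, c² = 96.04):
cos(A) = (b² + c² − a²)/(2bc) = (132.25 + 96.04 − 125.44)/(2·11.5·9.8) = 102.85/225.4 ≈ 0.4563  ⇒  A ≈ 62.8514°
cos(B) = (a² + c² − b²)/(2ac) = (125.44 + 96.04 − 132.25)/(2·11.2·9.8) = 89.23/219.52 ≈ 0.406478  ⇒  B ≈ 66.0162°
cos(C) = (a² + b² − c²)/(2ab) = (125.44 + 132.25 − 96.04)/(2·11.2·11.5) = 161.65/257.6 ≈ 0.627523  ⇒  C ≈ 51.1324°
Check: A + B + C ≈ 180°

A = 62.85°, B = 66.02°, C = 51.13°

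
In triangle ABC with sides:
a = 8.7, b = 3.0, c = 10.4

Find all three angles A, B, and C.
Law of cosines for each angle (a² = 75.69, b² = 9, c² = 108.16):
cos(A) = (b² + c² − a²)/(2bc) = (9 + 108.16 − 75.69)/(2·3.0·10.4) = 41.47/62.4 ≈ 0.664583  ⇒  A ≈ 48.3496°
cos(B) = (a² + c² − b²)/(2ac) = (75.69 + 108.16 − 9)/(2·8.7·10.4) = 174.85/180.96 ≈ 0.966236  ⇒  B ≈ 14.9313°
cos(C) = (a² + b² − c²)/(2ab) = (75.69 + 9 − 108.16)/(2·8.7·3.0) = -23.47/52.2 ≈ -0.449617  ⇒  C ≈ 116.719°
Check: A + B + C ≈ 180°

A = 48.35°, B = 14.93°, C = 116.7°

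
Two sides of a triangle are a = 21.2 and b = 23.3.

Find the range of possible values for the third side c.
Triangle inequality: |a − b| < c < a + b
|a − b| = |21.2 − 23.3| = 2.1
a + b = 21.2 + 23.3 = 44.5

2.1 < c < 44.5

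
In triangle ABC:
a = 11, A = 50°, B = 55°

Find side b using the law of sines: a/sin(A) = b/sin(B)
a/sin(A) = b/sin(B)  ⇒  b = a·sin(B)/sin(A) = 11·sin(55°)/sin(50°)
sin(55°) ≈ 0.819152, sin(50°) ≈ 0.766044
b ≈ 11·0.819152/0.766044 ≈ 9.01067/0.766044 ≈ 11.7626

b = 11.76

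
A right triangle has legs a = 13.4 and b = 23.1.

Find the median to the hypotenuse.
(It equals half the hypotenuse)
Hypotenuse c = √(a² + b²) = √(179.56 + 533.61) = √713.17 ≈ 26.7052
Median to hypotenuse = c/2 ≈ 26.7052/2 ≈ 13.3526

Median = 13.35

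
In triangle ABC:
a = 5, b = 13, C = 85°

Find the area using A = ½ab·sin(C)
A = ½·a·b·sin(C) = ½·5·13·sin(85°)
sin(85°) ≈ 0.996195
A ≈ ½·65·0.996195 = 32.5·0.996195 ≈ 32.3763

Area = 32.38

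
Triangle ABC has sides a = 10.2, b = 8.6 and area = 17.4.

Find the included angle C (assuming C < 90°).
Area = ½·a·b·sin(C)  ⇒  sin(C) = 2·Area/(a·b) = 2·17.4/(10.2·8.6) = 34.8/87.72 ≈ 0.396717
C = arcsin(0.396717) ≈ 23.3731° (taking the acute solution since C < 90°)

C = 23.37°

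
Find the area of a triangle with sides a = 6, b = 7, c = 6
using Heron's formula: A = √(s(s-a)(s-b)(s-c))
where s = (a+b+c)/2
s = (6 + 7 + 6)/2 = 19/2 = 9.5
s − a = 3.5, s − b = 2.5, s − c = 3.5
s(s−a)(s−b)(s−c) = 9.5·3.5·2.5·3.5 = 290.9375
Area = √290.9375 ≈ 17.0569

s = 9.5, Area = 17.06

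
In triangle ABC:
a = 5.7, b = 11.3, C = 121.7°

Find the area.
Two sides and the included angle (SAS): A = ½·a·b·sin(C) = ½·5.7·11.3·sin(121.7°)
sin(121.7°) ≈ 0.850811
A ≈ ½·64.41·0.850811 = 32.205·0.850811 ≈ 27.4004

Area = 27.4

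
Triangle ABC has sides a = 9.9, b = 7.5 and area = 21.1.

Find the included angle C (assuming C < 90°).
Area = ½·a·b·sin(C)  ⇒  sin(C) = 2·Area/(a·b) = 2·21.1/(9.9·7.5) = 42.2/74.25 ≈ 0.56835
C = arcsin(0.56835) ≈ 34.6353° (taking the acute solution since C < 90°)

C = 34.64°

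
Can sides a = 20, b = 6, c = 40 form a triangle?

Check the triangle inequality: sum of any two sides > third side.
a + b vs c: 20 + 6 = 26 ≤ 40  ✗
a + c vs b: 20 + 40 = 60 > 6  ✓
b + c vs a: 6 + 40 = 46 > 20  ✓

No: 20 + 6 = 26 is not > 40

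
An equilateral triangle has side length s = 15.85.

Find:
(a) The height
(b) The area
(a) The height splits the triangle into two 30-60-90 halves: h = s·√3/2 = 15.85·1.73205/2 ≈ 27.453/2 ≈ 13.7265
(b) Area = (√3/4)·s² = (√3/4)·15.85² = (√3/4)·251.2225 ≈ 0.433013·251.2225 ≈ 108.783

Height = 13.73, Area = 108.8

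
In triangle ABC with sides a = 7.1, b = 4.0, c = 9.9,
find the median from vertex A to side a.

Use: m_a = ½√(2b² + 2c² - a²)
m_a = ½√(2·4.0² + 2·9.9² − 7.1²) = ½√(2·16 + 2·98.01 − 50.41) = ½√(32 + 196.02 − 50.41) = ½√177.61
√177.61 ≈ 13.327, so m_a ≈ 6.66352

m_a = 6.664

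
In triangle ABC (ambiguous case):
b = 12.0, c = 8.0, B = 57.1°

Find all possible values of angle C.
b/sin(B) = c/sin(C)  ⇒  sin(C) = c·sin(B)/b = 8.0·sin(57.1°)/12.0
sin(57.1°) ≈ 0.83962
sin(C) ≈ 8.0·0.83962/12.0 ≈ 6.71696/12.0 ≈ 0.559747
Candidate 1: C₁ = arcsin(0.559747) ≈ 34.0383°  →  A = 180° − 57.1° − 34.0383° ≈ 88.8617° > 0, valid
Candidate 2: C₂ = 180° − C₁ ≈ 145.962°  →  A = 180° − 57.1° − 145.962° ≈ -23.0617° ≤ 0, not a valid triangle

C = 34.04° (one solution)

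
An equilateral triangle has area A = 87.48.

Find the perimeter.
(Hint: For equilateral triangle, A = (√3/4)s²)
A = (√3/4)s²  ⇒  s² = 4A/√3 = 4·87.48/√3 = 349.92/1.73205 ≈ 202.026
s ≈ √202.026 ≈ 14.2136
Perimeter = 3s ≈ 3·14.2136 ≈ 42.6408

Perimeter = 42.64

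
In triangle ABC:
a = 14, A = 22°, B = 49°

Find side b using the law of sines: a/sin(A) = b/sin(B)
a/sin(A) = b/sin(B)  ⇒  b = a·sin(B)/sin(A) = 14·sin(49°)/sin(22°)
sin(49°) ≈ 0.75471, sin(22°) ≈ 0.374607
b ≈ 14·0.75471/0.374607 ≈ 10.5659/0.374607 ≈ 28.2054

b = 28.21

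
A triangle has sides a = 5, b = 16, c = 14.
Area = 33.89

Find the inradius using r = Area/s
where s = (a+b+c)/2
s = (5 + 16 + 14)/2 = 35/2 = 17.5
r = Area/s = 33.89/17.5 ≈ 1.93657

r = 1.937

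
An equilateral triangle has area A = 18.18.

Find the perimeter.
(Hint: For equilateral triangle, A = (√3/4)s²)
A = (√3/4)s²  ⇒  s² = 4A/√3 = 4·18.18/√3 = 72.72/1.73205 ≈ 41.9849
s ≈ √41.9849 ≈ 6.47958
Perimeter = 3s ≈ 3·6.47958 ≈ 19.4387

Perimeter = 19.44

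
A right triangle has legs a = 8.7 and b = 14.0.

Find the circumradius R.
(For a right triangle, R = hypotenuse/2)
Hypotenuse c = √(a² + b²) = √(75.69 + 196) = √271.69 ≈ 16.483
R = c/2 ≈ 16.483/2 ≈ 8.24151

R = 8.242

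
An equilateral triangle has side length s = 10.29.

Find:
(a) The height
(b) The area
(a) The height splits the triangle into two 30-60-90 halves: h = s·√3/2 = 10.29·1.73205/2 ≈ 17.8228/2 ≈ 8.9114
(b) Area = (√3/4)·s² = (√3/4)·10.29² = (√3/4)·105.8841 ≈ 0.433013·105.8841 ≈ 45.8492

Height = 8.911, Area = 45.85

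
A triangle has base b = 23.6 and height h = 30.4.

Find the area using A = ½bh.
A = ½·b·h = ½·23.6·30.4 = ½·717.44 = 358.72

Area = 358.72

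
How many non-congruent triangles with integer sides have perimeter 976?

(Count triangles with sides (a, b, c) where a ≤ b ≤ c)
Let a ≤ b ≤ c with a + b + c = 976. The only binding inequality is a + b > c, i.e. 976 − c > c, so c < 976/2; and c ≥ 976/3 since c is the largest side.
So 326 ≤ c ≤ 487. For each c, b runs from ⌈(976 − c)/2⌉ up to c (then a = 976 − b − c satisfies 1 ≤ a ≤ b automatically), giving c − ⌈(976 − c)/2⌉ + 1 choices.
Summing over c: 2 + 3 + 5 + 6 + … + 242 + 243  (162 terms, c = 326, …, 487) = 19845
Check (closed form: nearest integer to p²/48 for even p, (p+3)²/48 for odd p): 976²/48 = 952576/48 ≈ 19845.33 → 19845

19845 triangles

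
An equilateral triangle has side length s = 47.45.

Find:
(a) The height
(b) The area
(a) The height splits the triangle into two 30-60-90 halves: h = s·√3/2 = 47.45·1.73205/2 ≈ 82.1858/2 ≈ 41.0929
(b) Area = (√3/4)·s² = (√3/4)·47.45² = (√3/4)·2251.5025 ≈ 0.433013·2251.5025 ≈ 974.929

Height = 41.09, Area = 974.9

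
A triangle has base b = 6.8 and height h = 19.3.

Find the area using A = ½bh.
A = ½·b·h = ½·6.8·19.3 = ½·131.24 = 65.62

Area = 65.62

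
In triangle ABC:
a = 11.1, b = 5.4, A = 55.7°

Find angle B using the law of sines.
a/sin(A) = b/sin(B)  ⇒  sin(B) = b·sin(A)/a = 5.4·sin(55.7°)/11.1
sin(55.7°) ≈ 0.826098
sin(B) ≈ 5.4·0.826098/11.1 ≈ 4.46093/11.1 ≈ 0.401886
B = arcsin(0.401886) ≈ 23.6961°
(Since b ≤ a we need B ≤ A, so the obtuse alternative 180° − 23.6961° ≈ 156.304° is rejected.)

B = 23.7°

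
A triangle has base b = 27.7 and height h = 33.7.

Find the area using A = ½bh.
A = ½·b·h = ½·27.7·33.7 = ½·933.49 = 466.745

Area = 466.745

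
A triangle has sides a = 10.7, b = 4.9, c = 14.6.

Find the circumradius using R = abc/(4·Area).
First find the area with Heron's formula.
s = (10.7 + 4.9 + 14.6)/2 = 15.1
Area = √(s(s−a)(s−b)(s−c)) = √(15.1·4.4·10.2·0.5) ≈ √338.844 ≈ 18.4077
abc = 10.7·4.9·14.6 = 765.478
R = abc/(4·Area) ≈ 765.478/(4·18.4077) = 765.478/73.6309 ≈ 10.3962

R = 10.4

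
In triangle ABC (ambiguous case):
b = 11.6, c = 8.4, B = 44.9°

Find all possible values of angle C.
b/sin(B) = c/sin(C)  ⇒  sin(C) = c·sin(B)/b = 8.4·sin(44.9°)/11.6
sin(44.9°) ≈ 0.705872
sin(C) ≈ 8.4·0.705872/11.6 ≈ 5.92932/11.6 ≈ 0.511148
Candidate 1: C₁ = arcsin(0.511148) ≈ 30.7404°  →  A = 180° − 44.9° − 30.7404° ≈ 104.36° > 0, valid
Candidate 2: C₂ = 180° − C₁ ≈ 149.26°  →  A = 180° − 44.9° − 149.26° ≈ -14.1596° ≤ 0, not a valid triangle

C = 30.74° (one solution)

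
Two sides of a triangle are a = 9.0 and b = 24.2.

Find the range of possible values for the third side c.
Triangle inequality: |a − b| < c < a + b
|a − b| = |9.0 − 24.2| = 15.2
a + b = 9.0 + 24.2 = 33.2

15.2 < c < 33.2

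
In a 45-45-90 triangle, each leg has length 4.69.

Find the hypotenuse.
In a 45-45-90 triangle the sides are in ratio 1 : 1 : √2, so hypotenuse = leg·√2.
Hypotenuse = 4.69·√2 ≈ 4.69·1.41421 ≈ 6.63266

Hypotenuse = 4.69√2 = 6.633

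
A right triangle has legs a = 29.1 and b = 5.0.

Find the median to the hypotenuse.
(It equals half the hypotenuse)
Hypotenuse c = √(a² + b²) = √(846.81 + 25) = √871.81 ≈ 29.5264
Median to hypotenuse = c/2 ≈ 29.5264/2 ≈ 14.7632

Median = 14.76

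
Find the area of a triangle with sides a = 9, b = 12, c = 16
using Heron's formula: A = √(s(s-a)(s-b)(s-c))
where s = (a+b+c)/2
s = (9 + 12 + 16)/2 = 37/2 = 18.5
s − a = 9.5, s − b = 6.5, s − c = 2.5
s(s−a)(s−b)(s−c) = 18.5·9.5·6.5·2.5 = 2855.9375
Area = √2855.9375 ≈ 53.441

s = 18.5, Area = 53.44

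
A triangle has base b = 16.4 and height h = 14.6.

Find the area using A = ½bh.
A = ½·b·h = ½·16.4·14.6 = ½·239.44 = 119.72

Area = 119.72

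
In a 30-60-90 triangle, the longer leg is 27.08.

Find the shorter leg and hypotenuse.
In a 30-60-90 triangle the sides are in ratio 1 : √3 : 2, so short leg = long leg/√3 and hypotenuse = 2·(short leg).
Short leg = 27.08/√3 ≈ 27.08/1.73205 ≈ 15.6346
Hypotenuse = 2·15.6346 ≈ 31.2693

Short leg = 15.63, Hypotenuse = 31.27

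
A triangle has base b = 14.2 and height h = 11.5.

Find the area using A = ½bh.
A = ½·b·h = ½·14.2·11.5 = ½·163.3 = 81.65

Area = 81.65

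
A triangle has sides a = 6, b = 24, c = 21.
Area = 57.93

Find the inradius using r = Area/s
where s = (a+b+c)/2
s = (6 + 24 + 21)/2 = 51/2 = 25.5
r = Area/s = 57.93/25.5 ≈ 2.27176

r = 2.272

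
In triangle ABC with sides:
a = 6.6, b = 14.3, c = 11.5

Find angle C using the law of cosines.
c² = a² + b² − 2ab·cos(C)  ⇒  cos(C) = (a² + b² − c²)/(2ab)
cos(C) = (6.6² + 14.3² − 11.5²)/(2·6.6·14.3) = (43.56 + 204.49 − 132.25)/188.76 = 115.8/188.76 ≈ 0.613477
C = arccos(0.613477) ≈ 52.1586°

C = 52.16°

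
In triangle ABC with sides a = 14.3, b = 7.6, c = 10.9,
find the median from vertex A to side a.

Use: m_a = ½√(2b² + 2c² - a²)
m_a = ½√(2·7.6² + 2·10.9² − 14.3²) = ½√(2·57.76 + 2·118.81 − 204.49) = ½√(115.52 + 237.62 − 204.49) = ½√148.65
√148.65 ≈ 12.1922, so m_a ≈ 6.09611

m_a = 6.096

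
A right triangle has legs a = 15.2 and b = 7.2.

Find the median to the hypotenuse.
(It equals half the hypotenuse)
Hypotenuse c = √(a² + b²) = √(231.04 + 51.84) = √282.88 ≈ 16.819
Median to hypotenuse = c/2 ≈ 16.819/2 ≈ 8.40952

Median = 8.41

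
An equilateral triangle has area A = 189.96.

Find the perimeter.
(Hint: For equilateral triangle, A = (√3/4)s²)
A = (√3/4)s²  ⇒  s² = 4A/√3 = 4·189.96/√3 = 759.84/1.73205 ≈ 438.694
s ≈ √438.694 ≈ 20.945
Perimeter = 3s ≈ 3·20.945 ≈ 62.8351

Perimeter = 62.84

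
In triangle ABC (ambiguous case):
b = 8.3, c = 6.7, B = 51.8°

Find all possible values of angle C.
b/sin(B) = c/sin(C)  ⇒  sin(C) = c·sin(B)/b = 6.7·sin(51.8°)/8.3
sin(51.8°) ≈ 0.785857
sin(C) ≈ 6.7·0.785857/8.3 ≈ 5.26524/8.3 ≈ 0.634366
Candidate 1: C₁ = arcsin(0.634366) ≈ 39.373°  →  A = 180° − 51.8° − 39.373° ≈ 88.827° > 0, valid
Candidate 2: C₂ = 180° − C₁ ≈ 140.627°  →  A = 180° − 51.8° − 140.627° ≈ -12.427° ≤ 0, not a valid triangle

C = 39.37° (one solution)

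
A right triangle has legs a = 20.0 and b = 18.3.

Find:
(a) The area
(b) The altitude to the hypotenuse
(a) The legs are perpendicular, so Area = ½·a·b = ½·20.0·18.3 = ½·366 = 183
(b) Hypotenuse c = √(a² + b²) = √(400 + 334.89) = √734.89 ≈ 27.1089
    Area = ½·c·h_c  ⇒  h_c = 2·Area/c = 366/27.1089 ≈ 13.5011

Area = 183, h_c = 13.5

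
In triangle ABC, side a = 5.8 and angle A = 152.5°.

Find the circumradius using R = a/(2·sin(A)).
R = a/(2·sin(A)) = 5.8/(2·sin(152.5°))
sin(152.5°) ≈ 0.461749
R ≈ 5.8/(2·0.461749) = 5.8/0.923497 ≈ 6.28047

R = 6.28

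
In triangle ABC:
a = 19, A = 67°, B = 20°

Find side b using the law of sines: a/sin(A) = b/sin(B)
a/sin(A) = b/sin(B)  ⇒  b = a·sin(B)/sin(A) = 19·sin(20°)/sin(67°)
sin(20°) ≈ 0.34202, sin(67°) ≈ 0.920505
b ≈ 19·0.34202/0.920505 ≈ 6.49838/0.920505 ≈ 7.05959

b = 7.06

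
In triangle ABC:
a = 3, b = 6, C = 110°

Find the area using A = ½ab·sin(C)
A = ½·a·b·sin(C) = ½·3·6·sin(110°)
sin(110°) ≈ 0.939693
A ≈ ½·18·0.939693 = 9·0.939693 ≈ 8.45723

Area = 8.457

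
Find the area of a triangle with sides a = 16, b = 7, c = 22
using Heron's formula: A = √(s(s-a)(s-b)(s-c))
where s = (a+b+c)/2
s = (16 + 7 + 22)/2 = 45/2 = 22.5
s − a = 6.5, s − b = 15.5, s − c = 0.5
s(s−a)(s−b)(s−c) = 22.5·6.5·15.5·0.5 = 1133.4375
Area = √1133.4375 ≈ 33.6666

s = 22.5, Area = 33.67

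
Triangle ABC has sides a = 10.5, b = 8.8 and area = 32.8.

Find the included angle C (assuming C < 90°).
Area = ½·a·b·sin(C)  ⇒  sin(C) = 2·Area/(a·b) = 2·32.8/(10.5·8.8) = 65.6/92.4 ≈ 0.709957
C = arcsin(0.709957) ≈ 45.2314° (taking the acute solution since C < 90°)

C = 45.23°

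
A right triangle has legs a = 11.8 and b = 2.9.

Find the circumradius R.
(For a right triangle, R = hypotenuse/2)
Hypotenuse c = √(a² + b²) = √(139.24 + 8.41) = √147.65 ≈ 12.1511
R = c/2 ≈ 12.1511/2 ≈ 6.07557

R = 6.076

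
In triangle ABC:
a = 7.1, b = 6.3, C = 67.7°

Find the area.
Two sides and the included angle (SAS): A = ½·a·b·sin(C) = ½·7.1·6.3·sin(67.7°)
sin(67.7°) ≈ 0.92521
A ≈ ½·44.73·0.92521 = 22.365·0.92521 ≈ 20.6923

Area = 20.69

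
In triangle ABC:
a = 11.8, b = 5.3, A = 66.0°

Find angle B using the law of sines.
a/sin(A) = b/sin(B)  ⇒  sin(B) = b·sin(A)/a = 5.3·sin(66.0°)/11.8
sin(66.0°) ≈ 0.913545
sin(B) ≈ 5.3·0.913545/11.8 ≈ 4.84179/11.8 ≈ 0.410321
B = arcsin(0.410321) ≈ 24.225°
(Since b ≤ a we need B ≤ A, so the obtuse alternative 180° − 24.225° ≈ 155.775° is rejected.)

B = 24.23°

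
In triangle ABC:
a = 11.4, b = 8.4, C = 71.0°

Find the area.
Two sides and the included angle (SAS): A = ½·a·b·sin(C) = ½·11.4·8.4·sin(71.0°)
sin(71.0°) ≈ 0.945519
A ≈ ½·95.76·0.945519 = 47.88·0.945519 ≈ 45.2714

Area = 45.27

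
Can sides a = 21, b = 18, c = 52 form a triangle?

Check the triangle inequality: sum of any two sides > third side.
a + b vs c: 21 + 18 = 39 ≤ 52  ✗
a + c vs b: 21 + 52 = 73 > 18  ✓
b + c vs a: 18 + 52 = 70 > 21  ✓

No: 21 + 18 = 39 is not > 52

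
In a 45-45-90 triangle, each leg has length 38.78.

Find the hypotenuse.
In a 45-45-90 triangle the sides are in ratio 1 : 1 : √2, so hypotenuse = leg·√2.
Hypotenuse = 38.78·√2 ≈ 38.78·1.41421 ≈ 54.8432

Hypotenuse = 38.78√2 = 54.84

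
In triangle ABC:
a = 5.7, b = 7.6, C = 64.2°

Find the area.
Two sides and the included angle (SAS): A = ½·a·b·sin(C) = ½·5.7·7.6·sin(64.2°)
sin(64.2°) ≈ 0.900319
A ≈ ½·43.32·0.900319 = 21.66·0.900319 ≈ 19.5009

Area = 19.5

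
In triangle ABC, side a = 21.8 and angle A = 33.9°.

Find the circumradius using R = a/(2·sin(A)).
R = a/(2·sin(A)) = 21.8/(2·sin(33.9°))
sin(33.9°) ≈ 0.557745
R ≈ 21.8/(2·0.557745) = 21.8/1.11549 ≈ 19.543

R = 19.54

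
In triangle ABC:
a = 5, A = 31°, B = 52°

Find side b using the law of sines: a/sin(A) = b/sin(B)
a/sin(A) = b/sin(B)  ⇒  b = a·sin(B)/sin(A) = 5·sin(52°)/sin(31°)
sin(52°) ≈ 0.788011, sin(31°) ≈ 0.515038
b ≈ 5·0.788011/0.515038 ≈ 3.94005/0.515038 ≈ 7.65002

b = 7.65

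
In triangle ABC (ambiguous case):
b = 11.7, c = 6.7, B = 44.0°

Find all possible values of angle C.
b/sin(B) = c/sin(C)  ⇒  sin(C) = c·sin(B)/b = 6.7·sin(44.0°)/11.7
sin(44.0°) ≈ 0.694658
sin(C) ≈ 6.7·0.694658/11.7 ≈ 4.65421/11.7 ≈ 0.397796
Candidate 1: C₁ = arcsin(0.397796) ≈ 23.4405°  →  A = 180° − 44.0° − 23.4405° ≈ 112.56° > 0, valid
Candidate 2: C₂ = 180° − C₁ ≈ 156.56°  →  A = 180° − 44.0° − 156.56° ≈ -20.5595° ≤ 0, not a valid triangle

C = 23.44° (one solution)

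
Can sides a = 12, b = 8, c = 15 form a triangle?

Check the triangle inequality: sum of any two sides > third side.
a + b vs c: 12 + 8 = 20 > 15  ✓
a + c vs b: 12 + 15 = 27 > 8  ✓
b + c vs a: 8 + 15 = 23 > 12  ✓

Yes, triangle inequality satisfied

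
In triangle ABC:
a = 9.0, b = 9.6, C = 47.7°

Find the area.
Two sides and the included angle (SAS): A = ½·a·b·sin(C) = ½·9.0·9.6·sin(47.7°)
sin(47.7°) ≈ 0.739631
A ≈ ½·86.4·0.739631 = 43.2·0.739631 ≈ 31.9521

Area = 31.95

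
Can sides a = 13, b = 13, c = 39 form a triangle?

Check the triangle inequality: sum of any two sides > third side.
a + b vs c: 13 + 13 = 26 ≤ 39  ✗
a + c vs b: 13 + 39 = 52 > 13  ✓
b + c vs a: 13 + 39 = 52 > 13  ✓

No: 13 + 13 = 26 is not > 39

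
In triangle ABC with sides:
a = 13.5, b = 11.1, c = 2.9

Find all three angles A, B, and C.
Law of cosines for each angle (a² = 182.25, b² = 123.21, c² = 8.41):
cos(A) = (b² + c² − a²)/(2bc) = (123.21 + 8.41 − 182.25)/(2·11.1·2.9) = -50.63/64.38 ≈ -0.786424  ⇒  A ≈ 141.853°
cos(B) = (a² + c² − b²)/(2ac) = (182.25 + 8.41 − 123.21)/(2·13.5·2.9) = 67.45/78.3 ≈ 0.86143  ⇒  B ≈ 30.5224°
cos(C) = (a² + b² − c²)/(2ab) = (182.25 + 123.21 − 8.41)/(2·13.5·11.1) = 297.05/299.7 ≈ 0.991158  ⇒  C ≈ 7.62496°
Check: A + B + C ≈ 180°

A = 141.9°, B = 30.52°, C = 7.625°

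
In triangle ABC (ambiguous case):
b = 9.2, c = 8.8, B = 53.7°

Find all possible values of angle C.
b/sin(B) = c/sin(C)  ⇒  sin(C) = c·sin(B)/b = 8.8·sin(53.7°)/9.2
sin(53.7°) ≈ 0.805928
sin(C) ≈ 8.8·0.805928/9.2 ≈ 7.09217/9.2 ≈ 0.770888
Candidate 1: C₁ = arcsin(0.770888) ≈ 50.4337°  →  A = 180° − 53.7° − 50.4337° ≈ 75.8663° > 0, valid
Candidate 2: C₂ = 180° − C₁ ≈ 129.566°  →  A = 180° − 53.7° − 129.566° ≈ -3.2663° ≤ 0, not a valid triangle

C = 50.43° (one solution)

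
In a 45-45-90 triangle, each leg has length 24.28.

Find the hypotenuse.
In a 45-45-90 triangle the sides are in ratio 1 : 1 : √2, so hypotenuse = leg·√2.
Hypotenuse = 24.28·√2 ≈ 24.28·1.41421 ≈ 34.3371

Hypotenuse = 24.28√2 = 34.34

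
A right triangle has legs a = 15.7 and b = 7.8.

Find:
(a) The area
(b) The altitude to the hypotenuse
(a) The legs are perpendicular, so Area = ½·a·b = ½·15.7·7.8 = ½·122.46 = 61.23
(b) Hypotenuse c = √(a² + b²) = √(246.49 + 60.84) = √307.33 ≈ 17.5308
    Area = ½·c·h_c  ⇒  h_c = 2·Area/c = 122.46/17.5308 ≈ 6.98541

Area = 61.23, h_c = 6.985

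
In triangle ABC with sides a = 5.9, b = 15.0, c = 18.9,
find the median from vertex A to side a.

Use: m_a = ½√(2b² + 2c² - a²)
m_a = ½√(2·15.0² + 2·18.9² − 5.9²) = ½√(2·225 + 2·357.21 − 34.81) = ½√(450 + 714.42 − 34.81) = ½√1129.61
√1129.61 ≈ 33.6097, so m_a ≈ 16.8048

m_a = 16.8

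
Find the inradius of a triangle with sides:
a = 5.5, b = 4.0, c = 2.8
r = Area/s where s is the semi-perimeter.
s = (5.5 + 4.0 + 2.8)/2 = 12.3/2 = 6.15
Area = √(s(s−a)(s−b)(s−c)) = √(6.15·0.65·2.15·3.35) ≈ √28.792 ≈ 5.36582
r ≈ 5.36582/6.15 ≈ 0.872491

r = 0.8725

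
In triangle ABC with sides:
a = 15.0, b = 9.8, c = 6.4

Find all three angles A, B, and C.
Law of cosines for each angle (a² = 225, b² = 96.04, c² = 40.96):
cos(A) = (b² + c² − a²)/(2bc) = (96.04 + 40.96 − 225)/(2·9.8·6.4) = -88/125.44 ≈ -0.701531  ⇒  A ≈ 134.55°
cos(B) = (a² + c² − b²)/(2ac) = (225 + 40.96 − 96.04)/(2·15.0·6.4) = 169.92/192 ≈ 0.885  ⇒  B ≈ 27.7485°
cos(C) = (a² + b² − c²)/(2ab) = (225 + 96.04 − 40.96)/(2·15.0·9.8) = 280.08/294 ≈ 0.952653  ⇒  C ≈ 17.7016°
Check: A + B + C ≈ 180°

A = 134.5°, B = 27.75°, C = 17.7°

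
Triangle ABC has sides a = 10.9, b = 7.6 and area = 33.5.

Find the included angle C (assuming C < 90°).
Area = ½·a·b·sin(C)  ⇒  sin(C) = 2·Area/(a·b) = 2·33.5/(10.9·7.6) = 67/82.84 ≈ 0.808788
C = arcsin(0.808788) ≈ 53.9777° (taking the acute solution since C < 90°)

C = 53.98°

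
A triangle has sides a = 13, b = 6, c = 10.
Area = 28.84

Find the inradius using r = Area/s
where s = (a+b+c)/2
s = (13 + 6 + 10)/2 = 29/2 = 14.5
r = Area/s = 28.84/14.5 ≈ 1.98897

r = 1.989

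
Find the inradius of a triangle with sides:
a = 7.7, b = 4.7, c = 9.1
r = Area/s where s is the semi-perimeter.
s = (7.7 + 4.7 + 9.1)/2 = 21.5/2 = 10.75
Area = √(s(s−a)(s−b)(s−c)) = √(10.75·3.05·6.05·1.65) ≈ √327.301 ≈ 18.0915
r ≈ 18.0915/10.75 ≈ 1.68293

r = 1.683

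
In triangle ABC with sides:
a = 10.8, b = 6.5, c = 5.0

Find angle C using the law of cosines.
c² = a² + b² − 2ab·cos(C)  ⇒  cos(C) = (a² + b² − c²)/(2ab)
cos(C) = (10.8² + 6.5² − 5.0²)/(2·10.8·6.5) = (116.64 + 42.25 − 25)/140.4 = 133.89/140.4 ≈ 0.953632
C = arccos(0.953632) ≈ 17.5161°

C = 17.52°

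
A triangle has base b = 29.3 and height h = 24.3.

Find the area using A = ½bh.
A = ½·b·h = ½·29.3·24.3 = ½·711.99 = 355.995

Area = 355.995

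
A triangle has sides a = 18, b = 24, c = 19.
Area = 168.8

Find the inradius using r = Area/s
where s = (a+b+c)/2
s = (18 + 24 + 19)/2 = 61/2 = 30.5
r = Area/s = 168.8/30.5 ≈ 5.53443

r = 5.534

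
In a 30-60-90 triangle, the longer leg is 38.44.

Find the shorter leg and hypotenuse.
In a 30-60-90 triangle the sides are in ratio 1 : √3 : 2, so short leg = long leg/√3 and hypotenuse = 2·(short leg).
Short leg = 38.44/√3 ≈ 38.44/1.73205 ≈ 22.1933
Hypotenuse = 2·22.1933 ≈ 44.3867

Short leg = 22.19, Hypotenuse = 44.39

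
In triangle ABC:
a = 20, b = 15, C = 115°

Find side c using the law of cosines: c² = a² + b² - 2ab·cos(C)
c² = 20² + 15² − 2·20·15·cos(115°)
cos(115°) ≈ -0.422618
c² ≈ 400 + 225 − 600·(-0.422618) ≈ 625 + 253.571 ≈ 878.571
c ≈ √878.571 ≈ 29.6407

c = 29.64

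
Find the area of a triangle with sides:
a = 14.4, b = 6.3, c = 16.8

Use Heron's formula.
s = (14.4 + 6.3 + 16.8)/2 = 37.5/2 = 18.75
s − a = 4.35, s − b = 12.45, s − c = 1.95
s(s−a)(s−b)(s−c) = 18.75·4.35·12.45·1.95 ≈ 1980.13
Area = √1980.13 ≈ 44.4987

Area = 44.5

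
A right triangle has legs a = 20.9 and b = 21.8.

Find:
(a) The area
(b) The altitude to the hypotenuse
(a) The legs are perpendicular, so Area = ½·a·b = ½·20.9·21.8 = ½·455.62 = 227.81
(b) Hypotenuse c = √(a² + b²) = √(436.81 + 475.24) = √912.05 ≈ 30.2002
    Area = ½·c·h_c  ⇒  h_c = 2·Area/c = 455.62/30.2002 ≈ 15.0867

Area = 227.81, h_c = 15.09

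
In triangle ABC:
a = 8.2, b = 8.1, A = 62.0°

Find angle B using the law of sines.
a/sin(A) = b/sin(B)  ⇒  sin(B) = b·sin(A)/a = 8.1·sin(62.0°)/8.2
sin(62.0°) ≈ 0.882948
sin(B) ≈ 8.1·0.882948/8.2 ≈ 7.15188/8.2 ≈ 0.87218
B = arcsin(0.87218) ≈ 60.713°
(Since b ≤ a we need B ≤ A, so the obtuse alternative 180° − 60.713° ≈ 119.287° is rejected.)

B = 60.71°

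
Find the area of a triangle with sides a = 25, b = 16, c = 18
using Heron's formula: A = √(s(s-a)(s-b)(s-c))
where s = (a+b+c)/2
s = (25 + 16 + 18)/2 = 59/2 = 29.5
s − a = 4.5, s − b = 13.5, s − c = 11.5
s(s−a)(s−b)(s−c) = 29.5·4.5·13.5·11.5 = 20609.4375
Area = √20609.4375 ≈ 143.56

s = 29.5, Area = 143.6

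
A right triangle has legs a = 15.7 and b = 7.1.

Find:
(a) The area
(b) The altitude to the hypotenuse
(a) The legs are perpendicular, so Area = ½·a·b = ½·15.7·7.1 = ½·111.47 = 55.735
(b) Hypotenuse c = √(a² + b²) = √(246.49 + 50.41) = √296.9 ≈ 17.2308
    Area = ½·c·h_c  ⇒  h_c = 2·Area/c = 111.47/17.2308 ≈ 6.46923

Area = 55.735, h_c = 6.469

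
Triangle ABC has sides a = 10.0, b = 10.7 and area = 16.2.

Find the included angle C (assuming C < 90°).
Area = ½·a·b·sin(C)  ⇒  sin(C) = 2·Area/(a·b) = 2·16.2/(10.0·10.7) = 32.4/107 ≈ 0.302804
C = arcsin(0.302804) ≈ 17.6261° (taking the acute solution since C < 90°)

C = 17.63°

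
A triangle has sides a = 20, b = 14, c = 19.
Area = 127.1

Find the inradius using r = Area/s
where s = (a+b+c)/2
s = (20 + 14 + 19)/2 = 53/2 = 26.5
r = Area/s = 127.1/26.5 ≈ 4.79623

r = 4.796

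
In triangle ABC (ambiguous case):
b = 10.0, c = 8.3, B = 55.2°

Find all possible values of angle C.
b/sin(B) = c/sin(C)  ⇒  sin(C) = c·sin(B)/b = 8.3·sin(55.2°)/10.0
sin(55.2°) ≈ 0.821149
sin(C) ≈ 8.3·0.821149/10.0 ≈ 6.81554/10.0 ≈ 0.681554
Candidate 1: C₁ = arcsin(0.681554) ≈ 42.9652°  →  A = 180° − 55.2° − 42.9652° ≈ 81.8348° > 0, valid
Candidate 2: C₂ = 180° − C₁ ≈ 137.035°  →  A = 180° − 55.2° − 137.035° ≈ -12.2348° ≤ 0, not a valid triangle

C = 42.97° (one solution)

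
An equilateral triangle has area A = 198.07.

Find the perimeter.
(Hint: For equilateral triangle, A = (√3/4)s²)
A = (√3/4)s²  ⇒  s² = 4A/√3 = 4·198.07/√3 = 792.28/1.73205 ≈ 457.423
s ≈ √457.423 ≈ 21.3875
Perimeter = 3s ≈ 3·21.3875 ≈ 64.1624

Perimeter = 64.16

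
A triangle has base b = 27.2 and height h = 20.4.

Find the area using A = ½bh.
A = ½·b·h = ½·27.2·20.4 = ½·554.88 = 277.44

Area = 277.44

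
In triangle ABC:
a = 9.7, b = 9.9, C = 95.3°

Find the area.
Two sides and the included angle (SAS): A = ½·a·b·sin(C) = ½·9.7·9.9·sin(95.3°)
sin(95.3°) ≈ 0.995725
A ≈ ½·96.03·0.995725 = 48.015·0.995725 ≈ 47.8097

Area = 47.81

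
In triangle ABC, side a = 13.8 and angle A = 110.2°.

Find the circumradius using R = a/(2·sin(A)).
R = a/(2·sin(A)) = 13.8/(2·sin(110.2°))
sin(110.2°) ≈ 0.938493
R ≈ 13.8/(2·0.938493) = 13.8/1.87699 ≈ 7.35221

R = 7.352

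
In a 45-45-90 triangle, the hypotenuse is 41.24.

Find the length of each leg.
In a 45-45-90 triangle hypotenuse = leg·√2, so leg = hypotenuse/√2.
Leg = 41.24/√2 ≈ 41.24/1.41421 ≈ 29.1611

Each leg = 29.16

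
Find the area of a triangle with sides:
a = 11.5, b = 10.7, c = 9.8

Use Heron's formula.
s = (11.5 + 10.7 + 9.8)/2 = 32/2 = 16
s − a = 4.5, s − b = 5.3, s − c = 6.2
s(s−a)(s−b)(s−c) = 16·4.5·5.3·6.2 ≈ 2365.92
Area = √2365.92 ≈ 48.6407

Area = 48.64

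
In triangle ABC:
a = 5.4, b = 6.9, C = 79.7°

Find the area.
Two sides and the included angle (SAS): A = ½·a·b·sin(C) = ½·5.4·6.9·sin(79.7°)
sin(79.7°) ≈ 0.983885
A ≈ ½·37.26·0.983885 = 18.63·0.983885 ≈ 18.3298

Area = 18.33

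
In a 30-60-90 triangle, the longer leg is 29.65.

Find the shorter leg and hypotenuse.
In a 30-60-90 triangle the sides are in ratio 1 : √3 : 2, so short leg = long leg/√3 and hypotenuse = 2·(short leg).
Short leg = 29.65/√3 ≈ 29.65/1.73205 ≈ 17.1184
Hypotenuse = 2·17.1184 ≈ 34.2369

Short leg = 17.12, Hypotenuse = 34.24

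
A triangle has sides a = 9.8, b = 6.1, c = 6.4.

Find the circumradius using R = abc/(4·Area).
First find the area with Heron's formula.
s = (9.8 + 6.1 + 6.4)/2 = 11.15
Area = √(s(s−a)(s−b)(s−c)) = √(11.15·1.35·5.05·4.75) ≈ √361.072 ≈ 19.0019
abc = 9.8·6.1·6.4 = 382.592
R = abc/(4·Area) ≈ 382.592/(4·19.0019) = 382.592/76.0076 ≈ 5.0336

R = 5.034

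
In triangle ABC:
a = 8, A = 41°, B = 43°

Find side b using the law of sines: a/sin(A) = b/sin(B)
a/sin(A) = b/sin(B)  ⇒  b = a·sin(B)/sin(A) = 8·sin(43°)/sin(41°)
sin(43°) ≈ 0.681998, sin(41°) ≈ 0.656059
b ≈ 8·0.681998/0.656059 ≈ 5.45599/0.656059 ≈ 8.3163

b = 8.316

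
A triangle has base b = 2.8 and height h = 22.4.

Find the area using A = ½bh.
A = ½·b·h = ½·2.8·22.4 = ½·62.72 = 31.36

Area = 31.36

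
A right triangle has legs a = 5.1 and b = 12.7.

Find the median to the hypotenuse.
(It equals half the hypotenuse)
Hypotenuse c = √(a² + b²) = √(26.01 + 161.29) = √187.3 ≈ 13.6858
Median to hypotenuse = c/2 ≈ 13.6858/2 ≈ 6.84288

Median = 6.843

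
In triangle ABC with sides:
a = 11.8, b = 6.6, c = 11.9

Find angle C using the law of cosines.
c² = a² + b² − 2ab·cos(C)  ⇒  cos(C) = (a² + b² − c²)/(2ab)
cos(C) = (11.8² + 6.6² − 11.9²)/(2·11.8·6.6) = (139.24 + 43.56 − 141.61)/155.76 = 41.19/155.76 ≈ 0.264445
C = arccos(0.264445) ≈ 74.666°

C = 74.67°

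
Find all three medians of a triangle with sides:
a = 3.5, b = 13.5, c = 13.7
Median formula: m_a = ½√(2b² + 2c² − a²) (and cyclically). a² = 12.25, b² = 182.25, c² = 187.69.
m_a = ½√(2·182.25 + 2·187.69 − 12.25) = ½√727.63 ≈ ½·26.9746 ≈ 13.4873
m_b = ½√(2·12.25 + 2·187.69 − 182.25) = ½√217.63 ≈ ½·14.7523 ≈ 7.37614
m_c = ½√(2·12.25 + 2·182.25 − 187.69) = ½√201.31 ≈ ½·14.1884 ≈ 7.09419

m_a = 13.49, m_b = 7.376, m_c = 7.094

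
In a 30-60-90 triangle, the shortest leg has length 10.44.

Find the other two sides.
In a 30-60-90 triangle the sides are in ratio 1 : √3 : 2 (short leg : long leg : hypotenuse).
Long leg = 10.44·√3 ≈ 10.44·1.73205 ≈ 18.0826
Hypotenuse = 2·10.44 = 20.88

Long leg = 10.44√3 = 18.08, Hypotenuse = 20.88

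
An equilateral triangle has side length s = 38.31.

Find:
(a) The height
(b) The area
(a) The height splits the triangle into two 30-60-90 halves: h = s·√3/2 = 38.31·1.73205/2 ≈ 66.3549/2 ≈ 33.1774
(b) Area = (√3/4)·s² = (√3/4)·38.31² = (√3/4)·1467.6561 ≈ 0.433013·1467.6561 ≈ 635.514

Height = 33.18, Area = 635.5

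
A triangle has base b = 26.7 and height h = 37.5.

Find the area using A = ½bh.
A = ½·b·h = ½·26.7·37.5 = ½·1001.25 = 500.625

Area = 500.625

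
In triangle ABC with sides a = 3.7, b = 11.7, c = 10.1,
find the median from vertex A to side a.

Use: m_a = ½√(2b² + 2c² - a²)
m_a = ½√(2·11.7² + 2·10.1² − 3.7²) = ½√(2·136.89 + 2·102.01 − 13.69) = ½√(273.78 + 204.02 − 13.69) = ½√464.11
√464.11 ≈ 21.5432, so m_a ≈ 10.7716

m_a = 10.77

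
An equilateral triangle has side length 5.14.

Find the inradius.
r = Area/s with s the semi-perimeter.
Area = (√3/4)·5.14² = (√3/4)·26.4196 ≈ 0.433013·26.4196 ≈ 11.44
s = 3·5.14/2 = 7.71
r ≈ 11.44/7.71 ≈ 1.48379
(Equivalently r = side/(2√3) = 5.14/3.4641 ≈ 1.48379.)

r = 1.484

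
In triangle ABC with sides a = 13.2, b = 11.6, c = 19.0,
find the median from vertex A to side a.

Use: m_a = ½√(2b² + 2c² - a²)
m_a = ½√(2·11.6² + 2·19.0² − 13.2²) = ½√(2·134.56 + 2·361 − 174.24) = ½√(269.12 + 722 − 174.24) = ½√816.88
√816.88 ≈ 28.5811, so m_a ≈ 14.2906

m_a = 14.29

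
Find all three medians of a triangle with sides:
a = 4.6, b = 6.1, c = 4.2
Median formula: m_a = ½√(2b² + 2c² − a²) (and cyclically). a² = 21.16, b² = 37.21, c² = 17.64.
m_a = ½√(2·37.21 + 2·17.64 − 21.16) = ½√88.54 ≈ ½·9.40957 ≈ 4.70478
m_b = ½√(2·21.16 + 2·17.64 − 37.21) = ½√40.39 ≈ ½·6.35531 ≈ 3.17766
m_c = ½√(2·21.16 + 2·37.21 − 17.64) = ½√99.1 ≈ ½·9.9549 ≈ 4.97745

m_a = 4.705, m_b = 3.178, m_c = 4.977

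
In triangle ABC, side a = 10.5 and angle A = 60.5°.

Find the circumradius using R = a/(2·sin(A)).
R = a/(2·sin(A)) = 10.5/(2·sin(60.5°))
sin(60.5°) ≈ 0.870356
R ≈ 10.5/(2·0.870356) = 10.5/1.74071 ≈ 6.03202

R = 6.032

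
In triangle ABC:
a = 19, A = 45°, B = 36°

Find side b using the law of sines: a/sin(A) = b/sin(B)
a/sin(A) = b/sin(B)  ⇒  b = a·sin(B)/sin(A) = 19·sin(36°)/sin(45°)
sin(36°) ≈ 0.587785, sin(45°) ≈ 0.707107
b ≈ 19·0.587785/0.707107 ≈ 11.1679/0.707107 ≈ 15.7938

b = 15.79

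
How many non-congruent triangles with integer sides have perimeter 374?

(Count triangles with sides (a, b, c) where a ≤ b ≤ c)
Let a ≤ b ≤ c with a + b + c = 374. The only binding inequality is a + b > c, i.e. 374 − c > c, so c < 374/2; and c ≥ 374/3 since c is the largest side.
So 125 ≤ c ≤ 186. For each c, b runs from ⌈(374 − c)/2⌉ up to c (then a = 374 − b − c satisfies 1 ≤ a ≤ b automatically), giving c − ⌈(374 − c)/2⌉ + 1 choices.
Summing over c: 1 + 3 + 4 + 6 + … + 91 + 93  (62 terms, c = 125, …, 186) = 2914
Check (closed form: nearest integer to p²/48 for even p, (p+3)²/48 for odd p): 374²/48 = 139876/48 ≈ 2914.08 → 2914

2914 triangles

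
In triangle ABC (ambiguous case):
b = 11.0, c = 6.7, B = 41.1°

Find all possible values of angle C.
b/sin(B) = c/sin(C)  ⇒  sin(C) = c·sin(B)/b = 6.7·sin(41.1°)/11.0
sin(41.1°) ≈ 0.657375
sin(C) ≈ 6.7·0.657375/11.0 ≈ 4.40441/11.0 ≈ 0.400401
Candidate 1: C₁ = arcsin(0.400401) ≈ 23.6033°  →  A = 180° − 41.1° − 23.6033° ≈ 115.297° > 0, valid
Candidate 2: C₂ = 180° − C₁ ≈ 156.397°  →  A = 180° − 41.1° − 156.397° ≈ -17.4967° ≤ 0, not a valid triangle

C = 23.6° (one solution)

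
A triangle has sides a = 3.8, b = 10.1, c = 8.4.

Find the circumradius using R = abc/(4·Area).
First find the area with Heron's formula.
s = (3.8 + 10.1 + 8.4)/2 = 11.15
Area = √(s(s−a)(s−b)(s−c)) = √(11.15·7.35·1.05·2.75) ≈ √236.638 ≈ 15.383
abc = 3.8·10.1·8.4 = 322.392
R = abc/(4·Area) ≈ 322.392/(4·15.383) = 322.392/61.5322 ≈ 5.23941

R = 5.239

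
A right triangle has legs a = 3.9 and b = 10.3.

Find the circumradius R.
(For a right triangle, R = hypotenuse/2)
Hypotenuse c = √(a² + b²) = √(15.21 + 106.09) = √121.3 ≈ 11.0136
R = c/2 ≈ 11.0136/2 ≈ 5.50681

R = 5.507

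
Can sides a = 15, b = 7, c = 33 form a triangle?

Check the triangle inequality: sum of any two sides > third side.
a + b vs c: 15 + 7 = 22 ≤ 33  ✗
a + c vs b: 15 + 33 = 48 > 7  ✓
b + c vs a: 7 + 33 = 40 > 15  ✓

No: 15 + 7 = 22 is not > 33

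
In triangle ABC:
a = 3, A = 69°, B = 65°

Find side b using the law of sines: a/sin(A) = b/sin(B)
a/sin(A) = b/sin(B)  ⇒  b = a·sin(B)/sin(A) = 3·sin(65°)/sin(69°)
sin(65°) ≈ 0.906308, sin(69°) ≈ 0.93358
b ≈ 3·0.906308/0.93358 ≈ 2.71892/0.93358 ≈ 2.91236

b = 2.912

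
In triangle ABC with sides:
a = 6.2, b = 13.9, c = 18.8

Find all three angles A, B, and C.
Law of cosines for each angle (a² = 38.44, b² = 193.21, c² = 353.44):
cos(A) = (b² + c² − a²)/(2bc) = (193.21 + 353.44 − 38.44)/(2·13.9·18.8) = 508.21/522.64 ≈ 0.97239  ⇒  A ≈ 13.495°
cos(B) = (a² + c² − b²)/(2ac) = (38.44 + 353.44 − 193.21)/(2·6.2·18.8) = 198.67/233.12 ≈ 0.852222  ⇒  B ≈ 31.5458°
cos(C) = (a² + b² − c²)/(2ab) = (38.44 + 193.21 − 353.44)/(2·6.2·13.9) = -121.79/172.36 ≈ -0.706602  ⇒  C ≈ 134.959°
Check: A + B + C ≈ 180°

A = 13.5°, B = 31.55°, C = 135°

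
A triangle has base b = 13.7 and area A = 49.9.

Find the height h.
A = ½·b·h  ⇒  h = 2A/b = 2·49.9/13.7 = 99.8/13.7 ≈ 7.28467

h = 7.285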